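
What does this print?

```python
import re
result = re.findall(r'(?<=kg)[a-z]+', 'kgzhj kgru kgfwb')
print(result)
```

['zhj', 'ru', 'fwb']

The positive lookaround only admits positions where the adjacent text matches; those characters stay outside the span.
Matches: at [2:5] → 'zhj'; at [8:10] → 'ru'; at [13:16] → 'fwb'.
Since nothing is captured, `findall` lists the 3 matched substrings directly.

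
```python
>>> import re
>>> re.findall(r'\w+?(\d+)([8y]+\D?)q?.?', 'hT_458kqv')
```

This matches one or more of a word character (lazy); then one or more of a digit (captured); then one or more of one of [8y], then optionally a non-digit (captured); then optionally the literal 'q', then optionally any character.
A `+?`/`*?`/`{m,n}?` starts at its minimum and grows only as far as needed for what follows to match.
Walking the string: at [0:9] match 'hT_458kqv', groups = ('45', '8k').
Multiple groups make `findall` return tuples — one 2-tuple for the one match.

[('45', '8k')]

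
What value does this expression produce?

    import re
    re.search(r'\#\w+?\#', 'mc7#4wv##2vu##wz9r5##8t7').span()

`search` walks the string left to right and returns the first match it finds.
The match spans [3:8] → '#4wv#'.

(3, 8)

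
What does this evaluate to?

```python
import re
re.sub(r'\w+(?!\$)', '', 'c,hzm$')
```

',m$'

`(?!…)`/`(?<!…)` only lets a position through if the neighbouring text does NOT match; no characters are consumed.
Each match is replaced by ''.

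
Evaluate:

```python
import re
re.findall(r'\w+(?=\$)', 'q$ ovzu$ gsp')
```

['q', 'ovzu']

The lookaround is zero-width — it requires the adjacent text to match without consuming it, so the asserted text isn't part of the match.
Walking the string: at [0:1] → 'q'; at [3:7] → 'ovzu'.
With no groups in the pattern, `findall` gives back each whole match — 2 here.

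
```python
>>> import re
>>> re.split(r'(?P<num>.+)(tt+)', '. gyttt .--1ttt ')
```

['', '. gyttt .--1t', 'tt', ' ']

Pattern: one or more of any character (captured as 'num'); then a literal 't', then one or more of the literal 't' (captured).
Matches to split on: at [0:15] → '. gyttt .--1ttt'.
`re.split` interleaves the captured-group text with the surrounding fragments.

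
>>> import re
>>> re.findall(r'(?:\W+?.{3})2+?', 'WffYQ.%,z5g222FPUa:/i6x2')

A `+?`/`*?`/`{m,n}?` starts at its minimum and grows only as far as needed for what follows to match.
With no groups in the pattern, `findall` gives back each whole match — 2 here.

['.%,z5g2', ':/i6x2']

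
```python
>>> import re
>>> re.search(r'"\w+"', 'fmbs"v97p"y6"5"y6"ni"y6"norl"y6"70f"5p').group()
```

'"v97p"'

The match spans [4:10] → '"v97p"'.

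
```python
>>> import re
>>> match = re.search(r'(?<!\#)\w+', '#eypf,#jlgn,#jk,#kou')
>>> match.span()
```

A negative assertion filters positions out without eating any characters.
Unlike `match`, `search` isn't anchored — it looks for the pattern anywhere in the string.
The match spans [2:5] → 'ypf'.

(2, 5)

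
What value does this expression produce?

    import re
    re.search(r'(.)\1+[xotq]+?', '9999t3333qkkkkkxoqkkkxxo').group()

'9999t'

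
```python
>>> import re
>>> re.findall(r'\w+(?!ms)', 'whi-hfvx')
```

['whi', 'hfvx']

A negative assertion filters positions out without eating any characters.
Matches: at [0:3] → 'whi'; at [4:8] → 'hfvx'.
Since nothing is captured, `findall` lists the 2 matched substrings directly.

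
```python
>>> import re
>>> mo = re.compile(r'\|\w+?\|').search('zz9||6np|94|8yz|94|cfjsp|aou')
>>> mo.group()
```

`re.search` scans for the first position where the pattern succeeds.
The match spans [4:9] → '|6np|'.

'|6np|'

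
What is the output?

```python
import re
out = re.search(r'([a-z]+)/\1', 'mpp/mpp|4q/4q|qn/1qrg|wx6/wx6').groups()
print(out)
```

('mpp',)

`\1` is not a pattern — it's the concrete string captured by group 1, re-applied verbatim.
`search` walks the string left to right and returns the first match it finds.
The match spans [0:7] → 'mpp/mpp'.
Captured: group 1 = 'mpp'.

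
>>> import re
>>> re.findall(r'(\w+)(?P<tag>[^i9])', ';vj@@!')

Pattern: one or more of a word character (captured); then any character except [i9] (captured as 'tag').
Multiple groups make `findall` return tuples — one 2-tuple for the one match.

[('vj', '@')]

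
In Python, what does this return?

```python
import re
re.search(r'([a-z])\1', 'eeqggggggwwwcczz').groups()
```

('e',)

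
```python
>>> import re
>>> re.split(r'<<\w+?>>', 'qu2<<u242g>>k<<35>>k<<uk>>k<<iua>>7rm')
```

Matches to split on: at [3:12] → '<<u242g>>'; at [13:19] → '<<35>>'; at [20:26] → '<<uk>>'; at [27:34] → '<<iua>>'.
Each match becomes a cut point; 5 segments remain.

['qu2', 'k', 'k', 'k', '7rm']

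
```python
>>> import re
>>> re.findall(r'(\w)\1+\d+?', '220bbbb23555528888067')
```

A backreference is literal: `\1` must see the identical characters the first group matched.
Scanning left to right: at [0:3] match '220', group 1 = '2'; at [3:8] match 'bbbb2', group 1 = 'b'; at [9:14] match '55552', group 1 = '5'; at [14:19] match '88880', group 1 = '8'.
One capturing group, so `findall` returns just the captured substring from each match — 4 in all.

['2', 'b', '5', '8']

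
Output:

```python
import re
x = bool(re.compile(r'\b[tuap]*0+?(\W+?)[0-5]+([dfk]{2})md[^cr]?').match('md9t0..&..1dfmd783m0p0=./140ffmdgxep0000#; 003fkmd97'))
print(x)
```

False

`re.match` only tries the pattern at the start of the string.
Here the pattern fails at index 0, so the call returns None, and `bool(None)` is False.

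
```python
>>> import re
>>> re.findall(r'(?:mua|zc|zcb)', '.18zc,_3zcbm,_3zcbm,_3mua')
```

The regex engine tests alternatives in the order written; an earlier branch that matches wins even if a later one would match more.
Matches: at [3:5] → 'zc'; at [8:10] → 'zc'; at [15:17] → 'zc'; at [22:25] → 'mua'.
Since nothing is captured, `findall` lists the 4 matched substrings directly.

['zc', 'zc', 'zc', 'mua']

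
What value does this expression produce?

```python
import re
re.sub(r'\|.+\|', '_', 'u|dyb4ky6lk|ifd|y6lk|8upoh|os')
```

'u_os'

Each match is replaced by '_'.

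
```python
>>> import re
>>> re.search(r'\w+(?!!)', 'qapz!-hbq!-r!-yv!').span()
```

The negative lookaround is zero-width — it rules out positions where the adjacent text would match, without consuming anything.
The match spans [0:3] → 'qap'.

(0, 3)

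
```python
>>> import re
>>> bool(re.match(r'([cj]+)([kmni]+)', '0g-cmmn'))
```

False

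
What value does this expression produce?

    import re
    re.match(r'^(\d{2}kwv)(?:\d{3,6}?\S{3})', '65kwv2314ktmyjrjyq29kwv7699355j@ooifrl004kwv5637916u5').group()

This matches anchored at the start of the string; then exactly 2 of a digit, then the literal 'kwv' (captured); then 3 to 6 of a digit (lazy), then exactly 3 of a non-whitespace character (non-capturing group).
`re.match` won't scan ahead — the pattern has to work from the very first character.
The match spans [0:11] → '65kwv2314kt'.
Captured: group 1 = '65kwv'.

'65kwv2314kt'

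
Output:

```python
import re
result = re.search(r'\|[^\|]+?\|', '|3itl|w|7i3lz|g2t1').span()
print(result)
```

The match spans [0:6] → '|3itl|'.

(0, 6)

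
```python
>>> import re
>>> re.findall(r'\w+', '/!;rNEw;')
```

Pattern: one or more of a word character.
Walking the string: at [3:7] → 'rNEw'.
`findall` yields the raw match text (1 of them) because the pattern has no groups.

['rNEw']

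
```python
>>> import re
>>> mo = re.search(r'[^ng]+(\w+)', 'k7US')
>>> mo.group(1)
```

'S'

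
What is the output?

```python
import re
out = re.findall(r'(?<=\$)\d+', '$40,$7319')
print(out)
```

['40', '7319']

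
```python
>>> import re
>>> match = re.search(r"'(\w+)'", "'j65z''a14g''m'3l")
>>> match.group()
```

The match spans [0:6] → "'j65z'".

"'j65z'"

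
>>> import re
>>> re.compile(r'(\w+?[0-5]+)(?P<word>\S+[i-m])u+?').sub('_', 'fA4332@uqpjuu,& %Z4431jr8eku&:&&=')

'_u,& %_&:&&='

The pattern matches one or more of a word character (lazy), then one or more of a character in [0-5] (captured); then one or more of a non-whitespace character, then a character in [i-m] (captured as 'word'); then one or more of a literal 'u' (lazy).
The `?` after the quantifier makes it lazy — it takes as little as possible before letting the rest of the pattern try.
Matches: at [0:12] → 'fA4332@uqpju'; at [17:28] → 'Z4431jr8eku'.
Each match is replaced by '_'.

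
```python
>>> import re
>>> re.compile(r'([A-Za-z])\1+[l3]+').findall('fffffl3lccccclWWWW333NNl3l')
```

['f', 'c', 'W', 'N']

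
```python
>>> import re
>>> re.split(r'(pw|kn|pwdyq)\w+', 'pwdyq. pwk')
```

['', 'pw', '. ', 'pw', '']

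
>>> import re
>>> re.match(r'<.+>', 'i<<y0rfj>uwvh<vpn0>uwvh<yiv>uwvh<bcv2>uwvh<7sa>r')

None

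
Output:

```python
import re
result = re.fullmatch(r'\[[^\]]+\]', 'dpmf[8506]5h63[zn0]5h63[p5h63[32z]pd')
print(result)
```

For `fullmatch`, every character of the input must be accounted for by the pattern.
Here the pattern can't cover the whole string, so the call returns None.

None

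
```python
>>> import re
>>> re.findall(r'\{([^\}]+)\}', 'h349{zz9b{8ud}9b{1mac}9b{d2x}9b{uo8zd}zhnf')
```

Scanning left to right: at [4:14] match '{zz9b{8ud}', group 1 = 'zz9b{8ud'; at [16:22] match '{1mac}', group 1 = '1mac'; at [24:29] match '{d2x}', group 1 = 'd2x'; at [31:38] match '{uo8zd}', group 1 = 'uo8zd'.
One capturing group, so `findall` returns just the captured substring from each match — 4 in all.

['zz9b{8ud', '1mac', 'd2x', 'uo8zd']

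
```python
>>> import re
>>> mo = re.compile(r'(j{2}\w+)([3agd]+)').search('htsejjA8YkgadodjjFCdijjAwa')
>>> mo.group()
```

'jjA8YkgadodjjFCdijjAwa'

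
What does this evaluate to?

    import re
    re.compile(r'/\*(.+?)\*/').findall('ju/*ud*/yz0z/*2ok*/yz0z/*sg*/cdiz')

Because the quantifier is non-greedy, it stops expanding at the earliest point where the rest of the pattern can succeed.
`findall` collects group 1 from each match (3 total).

['ud', '2ok', 'sg']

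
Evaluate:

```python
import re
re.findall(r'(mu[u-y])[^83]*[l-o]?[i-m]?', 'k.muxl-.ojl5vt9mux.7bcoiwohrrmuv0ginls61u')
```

['mux']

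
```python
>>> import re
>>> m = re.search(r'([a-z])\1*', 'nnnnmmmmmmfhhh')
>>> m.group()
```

'nnnn'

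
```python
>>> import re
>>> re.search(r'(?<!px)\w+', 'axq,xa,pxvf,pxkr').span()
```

Because the assertion is negative and zero-width, positions next to the forbidden text are skipped.
`search` walks the string left to right and returns the first match it finds.
The match spans [0:3] → 'axq'.

(0, 3)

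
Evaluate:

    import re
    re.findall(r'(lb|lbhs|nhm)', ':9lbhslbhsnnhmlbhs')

`|` is ordered: at each position the engine commits to the first alternative that works.
Scanning left to right: at [2:4] match 'lb', group 1 = 'lb'; at [6:8] match 'lb', group 1 = 'lb'; at [11:14] match 'nhm', group 1 = 'nhm'; at [14:16] match 'lb', group 1 = 'lb'.
With a single group, `findall` returns only what that group captured — 4 items.

['lb', 'lb', 'nhm', 'lb']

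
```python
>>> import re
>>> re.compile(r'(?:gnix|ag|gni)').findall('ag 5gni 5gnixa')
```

`|` is ordered: at each position the engine commits to the first alternative that works.
Matches: at [0:2] → 'ag'; at [4:7] → 'gni'; at [9:13] → 'gnix'.
Since nothing is captured, `findall` lists the 3 matched substrings directly.

['ag', 'gni', 'gnix']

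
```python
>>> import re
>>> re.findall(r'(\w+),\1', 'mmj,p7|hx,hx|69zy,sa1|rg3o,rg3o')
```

`\1` is not a pattern — it's the concrete string captured by group 1, re-applied verbatim.
Matches: at [7:12] match 'hx,hx', group 1 = 'hx'; at [22:31] match 'rg3o,rg3o', group 1 = 'rg3o'.
`findall` collects group 1 from each match (2 total).

['hx', 'rg3o']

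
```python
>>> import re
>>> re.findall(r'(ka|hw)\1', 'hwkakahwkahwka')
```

['ka']

`\1` has to match the exact text group 1 already captured.
Walking the string: at [2:6] match 'kaka', group 1 = 'ka'.
Because there's exactly one group, `findall` drops the full match and keeps group 1 from the one hit.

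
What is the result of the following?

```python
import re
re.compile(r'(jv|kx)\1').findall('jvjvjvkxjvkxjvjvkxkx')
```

['jv', 'jv', 'kx']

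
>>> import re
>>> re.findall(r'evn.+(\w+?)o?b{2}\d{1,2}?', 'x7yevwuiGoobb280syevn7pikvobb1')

['o']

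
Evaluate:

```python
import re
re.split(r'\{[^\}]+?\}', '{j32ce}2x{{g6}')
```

Matches to split on: at [0:7] → '{j32ce}'; at [9:14] → '{{g6}'.
The string is cut at each match, leaving 3 pieces.

['', '2x', '']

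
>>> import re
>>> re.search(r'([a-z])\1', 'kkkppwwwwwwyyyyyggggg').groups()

('k',)

The backreference `\1` re-matches whatever the first group consumed, character for character.
`re.search` tries every starting position until one works.
The match spans [0:2] → 'kk'.
Captured: group 1 = 'k'.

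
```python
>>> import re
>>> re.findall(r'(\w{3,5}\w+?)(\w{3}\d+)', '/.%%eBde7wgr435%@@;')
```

Pattern: 3 to 5 of a word character, then one or more of a word character (lazy) (captured); then exactly 3 of a word character, then one or more of a digit (captured).
A `+?`/`*?`/`{m,n}?` starts at its minimum and grows only as far as needed for what follows to match.
Scanning left to right: at [4:15] match 'eBde7wgr435', groups = ('eBde7w', 'gr435').
`findall` packs the 2 group values into a tuple for every match.

[('eBde7w', 'gr435')]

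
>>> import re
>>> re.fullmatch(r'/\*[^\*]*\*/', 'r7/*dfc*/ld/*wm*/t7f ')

None

`re.fullmatch` is like wrapping the pattern in `^…$` (in single-line mode).
Here the string isn't matched end-to-end, so the call returns None.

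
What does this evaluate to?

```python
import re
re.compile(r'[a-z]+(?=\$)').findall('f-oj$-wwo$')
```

['oj', 'wwo']

The lookaround is zero-width — it requires the adjacent text to match without consuming it, so the asserted text isn't part of the match.
Scanning left to right: at [2:4] → 'oj'; at [6:9] → 'wwo'.
Since nothing is captured, `findall` lists the 2 matched substrings directly.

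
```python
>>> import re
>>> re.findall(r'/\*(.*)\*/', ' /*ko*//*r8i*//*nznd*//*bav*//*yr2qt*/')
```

['ko*//*r8i*//*nznd*//*bav*//*yr2qt']

Walking the string: at [1:38] match '/*ko*//*r8i*//*nznd*//*bav*//*yr2qt*/', group 1 = 'ko*//*r8i*//*nznd*//*bav*//*yr2qt'.
`findall` collects group 1 from the one match (1 total).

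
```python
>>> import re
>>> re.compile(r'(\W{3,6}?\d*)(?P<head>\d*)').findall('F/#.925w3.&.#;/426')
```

[('/#.925', ''), ('.&.', ''), ('#;/426', '')]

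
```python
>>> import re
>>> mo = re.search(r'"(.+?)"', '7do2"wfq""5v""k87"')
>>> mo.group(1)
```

'wfq'

With the lazy modifier that quantifier settles for the fewest repetitions that let the rest of the pattern succeed (the atoms after it are unaffected and can still be greedy).
`re.search` tries every starting position until one works.
The match spans [4:9] → '"wfq"'.
Captured: group 1 = 'wfq'.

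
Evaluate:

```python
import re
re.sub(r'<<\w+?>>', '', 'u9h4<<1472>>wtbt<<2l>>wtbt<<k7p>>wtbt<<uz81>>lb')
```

Matches: at [4:12] → '<<1472>>'; at [16:22] → '<<2l>>'; at [26:33] → '<<k7p>>'; at [37:45] → '<<uz81>>'.
Every occurrence is swapped for ''.

'u9h4wtbtwtbtwtbtlb'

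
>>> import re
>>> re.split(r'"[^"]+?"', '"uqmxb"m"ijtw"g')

`split` removes every match and returns the 3 fragments in between.

['', 'm', 'g']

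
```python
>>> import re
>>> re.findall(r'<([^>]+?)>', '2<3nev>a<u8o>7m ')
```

Walking the string: at [1:7] match '<3nev>', group 1 = '3nev'; at [8:13] match '<u8o>', group 1 = 'u8o'.
Because there's exactly one group, `findall` drops the full match and keeps group 1 from each hit.

['3nev', 'u8o']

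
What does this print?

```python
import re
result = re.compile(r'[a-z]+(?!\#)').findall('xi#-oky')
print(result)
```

['x', 'oky']

A negative assertion filters positions out without eating any characters.
Since nothing is captured, `findall` lists the 2 matched substrings directly.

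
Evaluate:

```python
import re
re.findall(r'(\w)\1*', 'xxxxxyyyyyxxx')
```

After group 1 captures some text, `\1` only succeeds where that same text appears again.
Scanning left to right: at [0:5] match 'xxxxx', group 1 = 'x'; at [5:10] match 'yyyyy', group 1 = 'y'; at [10:13] match 'xxx', group 1 = 'x'.
With a single group, `findall` returns only what that group captured — 3 items.

['x', 'y', 'x']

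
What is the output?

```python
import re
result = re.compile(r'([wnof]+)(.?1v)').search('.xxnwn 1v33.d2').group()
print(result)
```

nwn 1v

The pattern matches one or more of one of [wnof] (captured); then optionally any character, then the literal '1v' (captured).
`re.search` tries every starting position until one works.
The match spans [3:9] → 'nwn 1v'.
Captured: group 1 = 'nwn', group 2 = ' 1v'.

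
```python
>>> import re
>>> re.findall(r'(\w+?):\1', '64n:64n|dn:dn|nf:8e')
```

['64n', 'dn']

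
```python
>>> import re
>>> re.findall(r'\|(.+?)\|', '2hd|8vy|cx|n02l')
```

A non-greedy quantifier consumes as few characters as it can — just enough that the remainder of the pattern still matches from where it stops; whatever follows it matches normally.
With a single group, `findall` returns only what that group captured — 1 item.

['8vy']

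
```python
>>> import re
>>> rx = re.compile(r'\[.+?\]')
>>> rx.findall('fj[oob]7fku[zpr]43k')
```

['[oob]', '[zpr]']

Walking the string: at [2:7] → '[oob]'; at [11:16] → '[zpr]'.
`findall` yields the raw match text (2 of them) because the pattern has no groups.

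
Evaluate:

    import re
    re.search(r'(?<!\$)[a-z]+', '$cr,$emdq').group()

'r'

Because the assertion is negative and zero-width, positions next to the forbidden text are skipped.
The match spans [2:3] → 'r'.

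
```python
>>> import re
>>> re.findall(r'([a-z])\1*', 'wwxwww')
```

A backreference is literal: `\1` must see the identical characters the first group matched.
Walking the string: at [0:2] match 'ww', group 1 = 'w'; at [2:3] match 'x', group 1 = 'x'; at [3:6] match 'www', group 1 = 'w'.
One capturing group, so `findall` returns just the captured substring from each match — 3 in all.

['w', 'x', 'w']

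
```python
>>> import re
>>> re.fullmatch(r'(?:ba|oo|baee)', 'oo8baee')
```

None

`fullmatch` succeeds only if the pattern covers the string from start to end.
Here the string isn't matched end-to-end, so the call returns None.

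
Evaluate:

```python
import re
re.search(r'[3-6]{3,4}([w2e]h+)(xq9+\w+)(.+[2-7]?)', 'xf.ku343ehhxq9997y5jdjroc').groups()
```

('ehh', 'xq9997y5jdjro', 'c')

Pattern: 3 to 4 of a character in [3-6]; then one of [w2e], then one or more of a literal 'h' (captured); then the literal 'xq', then one or more of the literal '9', then one or more of a word character (captured); then one or more of any character, then optionally a character in [2-7] (captured).
`search` walks the string left to right and returns the first match it finds.
The match spans [5:25] → '343ehhxq9997y5jdjroc'.
Captured: group 1 = 'ehh', group 2 = 'xq9997y5jdjro', group 3 = 'c'.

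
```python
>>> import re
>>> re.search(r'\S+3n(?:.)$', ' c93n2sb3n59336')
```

None

The pattern matches one or more of a non-whitespace character, then the literal '3', then the literal 'n'; then any character (non-capturing group); then anchored at the end.
Here no position works, so the call returns None.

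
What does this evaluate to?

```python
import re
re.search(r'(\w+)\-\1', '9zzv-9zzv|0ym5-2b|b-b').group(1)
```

'9zzv'

The backreference `\1` re-matches whatever the first group consumed, character for character.
`re.search` scans for the first position where the pattern succeeds.
The match spans [0:9] → '9zzv-9zzv'.
Captured: group 1 = '9zzv'.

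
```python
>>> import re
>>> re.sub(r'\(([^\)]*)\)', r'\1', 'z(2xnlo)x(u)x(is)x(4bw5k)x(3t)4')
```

Matches: at [1:8] → '(2xnlo)'; at [9:12] → '(u)'; at [13:17] → '(is)'; at [18:25] → '(4bw5k)'; at [26:30] → '(3t)'.
Each match is replaced using the text its own group 1 captured.

'z2xnloxuxisx4bw5kx3t4'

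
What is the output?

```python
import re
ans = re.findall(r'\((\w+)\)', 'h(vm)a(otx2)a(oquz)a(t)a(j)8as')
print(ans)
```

Matches: at [1:5] match '(vm)', group 1 = 'vm'; at [6:12] match '(otx2)', group 1 = 'otx2'; at [13:19] match '(oquz)', group 1 = 'oquz'; at [20:23] match '(t)', group 1 = 't'; at [24:27] match '(j)', group 1 = 'j'.
One capturing group, so `findall` returns just the captured substring from each match — 5 in all.

['vm', 'otx2', 'oquz', 't', 'j']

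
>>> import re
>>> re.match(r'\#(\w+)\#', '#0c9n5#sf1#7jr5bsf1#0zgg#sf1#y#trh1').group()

`re.match` only tries the pattern at the start of the string.
The match spans [0:7] → '#0c9n5#'.
Captured: group 1 = '0c9n5'.

'#0c9n5#'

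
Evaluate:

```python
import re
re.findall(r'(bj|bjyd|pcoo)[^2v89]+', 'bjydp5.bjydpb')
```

Alternation tries branches left to right and keeps the first one that lets the overall match succeed at that position.
`findall` collects group 1 from the one match (1 total).

['bj']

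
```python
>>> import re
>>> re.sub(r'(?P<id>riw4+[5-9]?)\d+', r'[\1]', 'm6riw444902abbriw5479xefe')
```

Pattern: the literal 'riw', then one or more of a literal '4', then optionally a character in [5-9] (captured as 'id'); then one or more of a digit.
Matches: at [2:11] → 'riw444902'.
Each match is replaced using the text its own group 1 captured.

'm6[riw4449]abbriw5479xefe'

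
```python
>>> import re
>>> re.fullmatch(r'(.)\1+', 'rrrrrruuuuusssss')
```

The backreference `\1` re-matches whatever the first group consumed, character for character.
`re.fullmatch` is like wrapping the pattern in `^…$` (in single-line mode).
Here there's no way to consume every character, so the call returns None.

None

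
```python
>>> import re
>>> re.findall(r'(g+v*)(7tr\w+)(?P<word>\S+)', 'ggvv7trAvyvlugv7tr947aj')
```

The pattern matches one or more of the literal 'g', then zero or more of the literal 'v' (captured); then the literal '7tr', then one or more of a word character (captured); then one or more of a non-whitespace character (captured as 'word').
With 3 capturing groups, `findall` returns a 3-tuple per match.

[('ggvv', '7trAvyvlugv7tr947a', 'j')]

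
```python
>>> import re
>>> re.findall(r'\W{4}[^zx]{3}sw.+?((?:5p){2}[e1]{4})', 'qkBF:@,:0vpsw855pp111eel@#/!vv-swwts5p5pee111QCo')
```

This matches exactly 4 of a non-word character, then exactly 3 of any character except [zx], then the literal 'sw'; then one or more of any character (lazy); then the literal '5p' repeated 2 times, then exactly 4 of one of [e1] (captured).
Scanning left to right: at [4:44] match ':@,:0vpsw855pp111eel@#/!vv-swwts5p5pee11', group 1 = '5p5pee11'.
Because there's exactly one group, `findall` drops the full match and keeps group 1 from the one hit.

['5p5pee11']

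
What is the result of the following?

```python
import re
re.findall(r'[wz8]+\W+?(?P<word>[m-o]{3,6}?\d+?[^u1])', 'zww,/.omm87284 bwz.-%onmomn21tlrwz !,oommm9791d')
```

['omm87', 'onmomn21t', 'oommm97']

The pattern matches one or more of one of [wz8], then one or more of a non-word character (lazy); then 3 to 6 of a character in [m-o] (lazy), then one or more of a digit (lazy), then any character except [u1] (captured as 'word').
Matches: at [0:11] match 'zww,/.omm87', group 1 = 'omm87'; at [16:30] match 'wz.-%onmomn21t', group 1 = 'onmomn21t'; at [32:44] match 'wz !,oommm97', group 1 = 'oommm97'.
Because there's exactly one group, `findall` drops the full match and keeps group 1 from each hit.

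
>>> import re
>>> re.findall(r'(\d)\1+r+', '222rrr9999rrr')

['2', '9']

After group 1 captures some text, `\1` only succeeds where that same text appears again.
With a single group, `findall` returns only what that group captured — 2 items.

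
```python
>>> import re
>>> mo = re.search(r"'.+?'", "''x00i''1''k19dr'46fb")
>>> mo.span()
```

(0, 7)

The `?` after the quantifier makes it lazy — it takes as little as possible before letting the rest of the pattern try.
`re.search` tries every starting position until one works.
The match spans [0:7] → "''x00i'".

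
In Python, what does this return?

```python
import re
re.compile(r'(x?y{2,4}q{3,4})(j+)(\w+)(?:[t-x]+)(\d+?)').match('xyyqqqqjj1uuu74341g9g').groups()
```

This matches optionally a literal 'x', then 2 to 4 of the literal 'y', then 3 to 4 of a literal 'q' (captured); then one or more of a literal 'j' (captured); then one or more of a word character (captured); then one or more of a character in [t-x] (non-capturing group); then one or more of a digit (lazy) (captured).
The `?` after the quantifier makes it lazy — it takes as little as possible before letting the rest of the pattern try.
`re.match` only tries the pattern at the start of the string.
The match spans [0:14] → 'xyyqqqqjj1uuu7'.
Captured: group 1 = 'xyyqqqq', group 2 = 'jj', group 3 = '1uu', group 4 = '7'.

('xyyqqqq', 'jj', '1uu', '7')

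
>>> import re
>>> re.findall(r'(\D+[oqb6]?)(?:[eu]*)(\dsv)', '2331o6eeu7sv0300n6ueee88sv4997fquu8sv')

[('o6', '7sv'), ('fquu', '8sv')]

Pattern: one or more of a non-digit, then optionally one of [oqb6] (captured); then zero or more of one of [eu] (non-capturing group); then a digit, then the literal 'sv' (captured).
Matches: at [4:12] match 'o6eeu7sv', groups = ('o6', '7sv'); at [30:37] match 'fquu8sv', groups = ('fquu', '8sv').
2 groups means each result is a tuple of 2 captured strings — 2 here.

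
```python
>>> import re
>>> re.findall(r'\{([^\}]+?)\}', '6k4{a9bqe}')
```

Matches: at [3:10] match '{a9bqe}', group 1 = 'a9bqe'.
With a single group, `findall` returns only what that group captured — 1 item.

['a9bqe']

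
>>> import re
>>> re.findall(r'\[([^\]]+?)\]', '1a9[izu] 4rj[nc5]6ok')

['izu', 'nc5']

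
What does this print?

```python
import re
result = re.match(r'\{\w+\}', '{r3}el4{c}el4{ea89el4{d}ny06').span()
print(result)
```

(0, 4)

`re.match` won't scan ahead — the pattern has to work from the very first character.
The match spans [0:4] → '{r3}'.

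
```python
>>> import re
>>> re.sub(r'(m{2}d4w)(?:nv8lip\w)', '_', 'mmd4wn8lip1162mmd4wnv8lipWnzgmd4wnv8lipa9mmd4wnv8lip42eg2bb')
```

The pattern matches exactly 2 of the literal 'm', then the literal 'd4w' (captured); then the literal 'nv8', then the literal 'lip', then a word character (non-capturing group).
Every occurrence is swapped for '_'.

'mmd4wn8lip1162_nzgmd4wnv8lipa9_2eg2bb'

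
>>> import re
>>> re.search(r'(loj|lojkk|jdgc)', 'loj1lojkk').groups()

Unlike `match`, `search` isn't anchored — it looks for the pattern anywhere in the string.
The match spans [0:3] → 'loj'.
Captured: group 1 = 'loj'.

('loj',)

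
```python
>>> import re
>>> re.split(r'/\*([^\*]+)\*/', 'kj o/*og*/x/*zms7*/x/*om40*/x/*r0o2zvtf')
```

Matches to split on: at [4:10] → '/*og*/'; at [11:19] → '/*zms7*/'; at [20:28] → '/*om40*/'.
The group in the pattern means `split` returns the separators' captures alongside the pieces.

['kj o', 'og', 'x', 'zms7', 'x', 'om40', 'x/*r0o2zvtf']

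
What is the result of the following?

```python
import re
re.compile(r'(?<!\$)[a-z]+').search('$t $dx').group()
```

'x'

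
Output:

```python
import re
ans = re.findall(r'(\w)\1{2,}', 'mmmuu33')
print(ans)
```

`\1` is not a pattern — it's the concrete string captured by group 1, re-applied verbatim.
`findall` collects group 1 from the one match (1 total).

['m']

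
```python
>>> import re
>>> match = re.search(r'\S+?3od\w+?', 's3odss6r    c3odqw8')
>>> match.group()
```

A `+?`/`*?`/`{m,n}?` starts at its minimum and grows only as far as needed for what follows to match.
The match spans [0:5] → 's3ods'.

's3ods'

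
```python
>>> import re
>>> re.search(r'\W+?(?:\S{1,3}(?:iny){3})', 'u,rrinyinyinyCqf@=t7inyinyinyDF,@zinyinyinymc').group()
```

The pattern matches one or more of a non-word character (lazy); then 1 to 3 of a non-whitespace character, then the literal 'iny' repeated 3 times (non-capturing group).
The match spans [1:13] → ',rrinyinyiny'.

',rrinyinyiny'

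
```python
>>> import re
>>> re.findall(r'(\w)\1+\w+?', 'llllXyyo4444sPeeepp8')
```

['l', 'y', '4', 'e']

After group 1 captures some text, `\1` only succeeds where that same text appears again.
`findall` collects group 1 from each match (4 total).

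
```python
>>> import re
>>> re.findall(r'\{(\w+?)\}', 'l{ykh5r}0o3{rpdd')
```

['ykh5r']

Walking the string: at [1:8] match '{ykh5r}', group 1 = 'ykh5r'.
Because there's exactly one group, `findall` drops the full match and keeps group 1 from the one hit.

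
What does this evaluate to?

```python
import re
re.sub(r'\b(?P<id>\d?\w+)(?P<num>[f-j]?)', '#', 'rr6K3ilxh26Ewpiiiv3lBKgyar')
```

'#'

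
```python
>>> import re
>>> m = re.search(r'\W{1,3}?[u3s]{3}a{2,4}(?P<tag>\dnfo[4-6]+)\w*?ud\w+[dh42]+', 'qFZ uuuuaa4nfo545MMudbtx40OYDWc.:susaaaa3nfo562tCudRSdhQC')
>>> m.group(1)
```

'3nfo56'

This matches 1 to 3 of a non-word character (lazy), then exactly 3 of one of [u3s], then 2 to 4 of a literal 'a'; then a digit, then the literal 'nfo', then one or more of a character in [4-6] (captured as 'tag'); then zero or more of a word character (lazy), then the literal 'ud'; then one or more of a word character, then one or more of one of [dh42].
`re.search` scans for the first position where the pattern succeeds.
The match spans [31:55] → '.:susaaaa3nfo562tCudRSdh'.
Captured: group 1 = '3nfo56'.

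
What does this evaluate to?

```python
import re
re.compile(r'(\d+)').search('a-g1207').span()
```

(3, 7)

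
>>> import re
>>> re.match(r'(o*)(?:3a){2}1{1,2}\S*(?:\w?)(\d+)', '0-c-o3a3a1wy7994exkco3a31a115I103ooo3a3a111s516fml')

None

Pattern: zero or more of a literal 'o' (captured); then the literal '3a' repeated 2 times, then 1 to 2 of the literal '1', then zero or more of a non-whitespace character; then optionally a word character (non-capturing group); then one or more of a digit (captured).
`match` is anchored at position 0; if the pattern doesn't fit there, it returns None.
Here the string doesn't start with a match, so the call returns None.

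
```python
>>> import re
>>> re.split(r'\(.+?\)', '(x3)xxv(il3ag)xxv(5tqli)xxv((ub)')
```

Matches to split on: at [0:4] → '(x3)'; at [7:14] → '(il3ag)'; at [17:24] → '(5tqli)'; at [27:32] → '((ub)'.
`split` removes every match and returns the 5 fragments in between.

['', 'xxv', 'xxv', 'xxv', '']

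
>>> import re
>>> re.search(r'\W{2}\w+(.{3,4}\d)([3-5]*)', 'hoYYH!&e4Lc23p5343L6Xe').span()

(5, 20)

The pattern matches exactly 2 of a non-word character, then one or more of a word character; then 3 to 4 of any character, then a digit (captured); then zero or more of a character in [3-5] (captured).
`re.search` tries every starting position until one works.
The match spans [5:20] → '!&e4Lc23p5343L6'.
Captured: group 1 = '43L6', group 2 = ''.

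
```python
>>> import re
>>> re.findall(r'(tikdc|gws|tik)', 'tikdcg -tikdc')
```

['tikdc', 'tikdc']

The regex engine tests alternatives in the order written; an earlier branch that matches wins even if a later one would match more.
`findall` collects group 1 from each match (2 total).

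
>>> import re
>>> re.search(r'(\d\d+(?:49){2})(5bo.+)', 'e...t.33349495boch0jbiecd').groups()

('3334949', '5boch0jbiecd')

The pattern matches a digit, then one or more of a digit, then the literal '49' repeated 2 times (captured); then the literal '5bo', then one or more of any character (captured).
`search` walks the string left to right and returns the first match it finds.
The match spans [6:25] → '33349495boch0jbiecd'.
Captured: group 1 = '3334949', group 2 = '5boch0jbiecd'.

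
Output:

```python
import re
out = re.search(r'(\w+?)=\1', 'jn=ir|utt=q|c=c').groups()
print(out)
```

('c',)

After group 1 captures some text, `\1` only succeeds where that same text appears again.
Unlike `match`, `search` isn't anchored — it looks for the pattern anywhere in the string.
The match spans [12:15] → 'c=c'.
Captured: group 1 = 'c'.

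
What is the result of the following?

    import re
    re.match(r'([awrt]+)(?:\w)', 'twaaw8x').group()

'twaaw8'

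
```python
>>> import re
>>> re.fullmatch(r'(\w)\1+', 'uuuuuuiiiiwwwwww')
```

None

`fullmatch` succeeds only if the pattern covers the string from start to end.
Here the string isn't matched end-to-end, so the call returns None.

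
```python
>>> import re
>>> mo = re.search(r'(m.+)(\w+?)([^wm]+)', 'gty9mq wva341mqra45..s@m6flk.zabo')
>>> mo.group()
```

'mq wva341mqra45..s@m6flk.zabo'

The pattern matches a literal 'm', then one or more of any character (captured); then one or more of a word character (lazy) (captured); then one or more of any character except [wm] (captured).
`search` walks the string left to right and returns the first match it finds.
The match spans [4:33] → 'mq wva341mqra45..s@m6flk.zabo'.
Captured: group 1 = 'mq wva341mqra45..s@m6flk.za', group 2 = 'b', group 3 = 'o'.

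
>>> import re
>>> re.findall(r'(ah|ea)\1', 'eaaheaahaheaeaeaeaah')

['ah', 'ea', 'ea']

A backreference is literal: `\1` must see the identical characters the first group matched.
Because there's exactly one group, `findall` drops the full match and keeps group 1 from each hit.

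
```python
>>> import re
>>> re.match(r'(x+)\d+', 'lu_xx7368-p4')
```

Pattern: one or more of a literal 'x' (captured); then one or more of a digit.
`re.match` only tries the pattern at the start of the string.
Here the pattern fails at index 0, so the call returns None.

None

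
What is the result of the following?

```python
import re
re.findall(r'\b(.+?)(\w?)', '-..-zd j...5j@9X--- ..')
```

This matches a word boundary (`\b`, zero-width); then one or more of any character (lazy) (captured); then optionally a word character (captured).
A `+?`/`*?`/`{m,n}?` starts at its minimum and grows only as far as needed for what follows to match.
Walking the string: at [4:6] match 'zd', groups = ('z', 'd'); at [6:8] match ' j', groups = (' ', 'j'); at [8:9] match '.', groups = ('.', ''); at [11:13] match '5j', groups = ('5', 'j'); at [13:15] match '@9', groups = ('@', '9'); ….
With 2 capturing groups, `findall` returns a 2-tuple per match.

[('z', 'd'), (' ', 'j'), ('.', ''), ('5', 'j'), ('@', '9'), ('-', '')]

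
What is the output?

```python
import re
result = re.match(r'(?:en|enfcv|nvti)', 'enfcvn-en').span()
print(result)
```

(0, 2)

With `match`, the pattern is implicitly anchored at the beginning.
The match spans [0:2] → 'en'.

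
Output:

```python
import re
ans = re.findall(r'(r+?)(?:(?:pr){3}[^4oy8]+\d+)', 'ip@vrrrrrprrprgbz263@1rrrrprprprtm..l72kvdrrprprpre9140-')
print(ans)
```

['rrrr']

The pattern matches one or more of a literal 'r' (lazy) (captured); then the literal 'pr' repeated 3 times, then one or more of any character except [4oy8], then one or more of a digit (non-capturing group).
With a single group, `findall` returns only what that group captured — 1 item.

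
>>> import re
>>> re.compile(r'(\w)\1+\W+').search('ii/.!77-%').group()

`\1` is not a pattern — it's the concrete string captured by group 1, re-applied verbatim.
`re.search` scans for the first position where the pattern succeeds.
The match spans [0:5] → 'ii/.!'.
Captured: group 1 = 'i'.

'ii/.!'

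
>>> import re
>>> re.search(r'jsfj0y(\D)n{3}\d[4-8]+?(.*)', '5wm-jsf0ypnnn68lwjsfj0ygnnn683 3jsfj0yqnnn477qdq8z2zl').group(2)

'3 3jsfj0yqnnn477qdq8z2zl'

The match spans [17:53] → 'jsfj0ygnnn683 3jsfj0yqnnn477qdq8z2zl'.
Captured: group 1 = 'g', group 2 = '3 3jsfj0yqnnn477qdq8z2zl'.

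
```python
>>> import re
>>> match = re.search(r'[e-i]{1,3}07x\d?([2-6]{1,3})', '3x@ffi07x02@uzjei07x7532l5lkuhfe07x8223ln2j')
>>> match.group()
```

This matches 1 to 3 of a character in [e-i], then the literal '07x', then optionally a digit; then 1 to 3 of a character in [2-6] (captured).
Unlike `match`, `search` isn't anchored — it looks for the pattern anywhere in the string.
The match spans [3:11] → 'ffi07x02'.
Captured: group 1 = '2'.

'ffi07x02'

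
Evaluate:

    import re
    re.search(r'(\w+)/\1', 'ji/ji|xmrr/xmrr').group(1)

'ji'

The match spans [0:5] → 'ji/ji'.
Captured: group 1 = 'ji'.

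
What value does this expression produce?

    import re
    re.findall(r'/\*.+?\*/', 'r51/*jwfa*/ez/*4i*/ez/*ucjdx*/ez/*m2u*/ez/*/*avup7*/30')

The `?` after the quantifier makes it lazy — it takes as little as possible before letting the rest of the pattern try.
Scanning left to right: at [3:11] → '/*jwfa*/'; at [13:19] → '/*4i*/'; at [21:30] → '/*ucjdx*/'; at [32:39] → '/*m2u*/'; at [41:52] → '/*/*avup7*/'.
With no groups in the pattern, `findall` gives back each whole match — 5 here.

['/*jwfa*/', '/*4i*/', '/*ucjdx*/', '/*m2u*/', '/*/*avup7*/']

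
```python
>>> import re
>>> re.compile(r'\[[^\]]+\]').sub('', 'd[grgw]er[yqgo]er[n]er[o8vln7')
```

Every occurrence is swapped for ''.

'dererer[o8vln7'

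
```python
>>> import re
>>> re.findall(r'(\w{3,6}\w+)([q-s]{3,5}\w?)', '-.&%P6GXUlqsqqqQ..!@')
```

[('P6GXUlqs', 'qqqQ')]

This matches 3 to 6 of a word character, then one or more of a word character (captured); then 3 to 5 of a character in [q-s], then optionally a word character (captured).
With 2 capturing groups, `findall` returns a 2-tuple per match.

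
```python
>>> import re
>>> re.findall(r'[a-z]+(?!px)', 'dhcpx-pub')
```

Because the assertion is negative and zero-width, positions next to the forbidden text are skipped.
Walking the string: at [0:5] → 'dhcpx'; at [6:9] → 'pub'.
With no groups in the pattern, `findall` gives back each whole match — 2 here.

['dhcpx', 'pub']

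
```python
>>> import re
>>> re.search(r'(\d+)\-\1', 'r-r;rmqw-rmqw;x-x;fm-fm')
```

A backreference is literal: `\1` must see the identical characters the first group matched.
Here nothing in the string fits, so the call returns None.

None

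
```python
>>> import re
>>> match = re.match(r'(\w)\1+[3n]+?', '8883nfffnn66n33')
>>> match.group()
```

`re.match` only tries the pattern at the start of the string.
The match spans [0:4] → '8883'.

'8883'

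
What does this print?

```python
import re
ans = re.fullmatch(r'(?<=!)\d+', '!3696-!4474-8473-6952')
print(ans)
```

For `fullmatch`, every character of the input must be accounted for by the pattern.
Here there's no way to consume every character, so the call returns None.

None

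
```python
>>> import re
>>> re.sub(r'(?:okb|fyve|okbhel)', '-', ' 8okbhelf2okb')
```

`|` is ordered: at each position the engine commits to the first alternative that works.
Matches: at [2:5] → 'okb'; at [10:13] → 'okb'.
Each match is replaced by '-'.

' 8-helf2-'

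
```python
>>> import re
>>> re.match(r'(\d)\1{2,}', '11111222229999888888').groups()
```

('1',)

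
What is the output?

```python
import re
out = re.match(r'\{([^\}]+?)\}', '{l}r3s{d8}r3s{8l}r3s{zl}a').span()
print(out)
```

`re.match` won't scan ahead — the pattern has to work from the very first character.
The match spans [0:3] → '{l}'.

(0, 3)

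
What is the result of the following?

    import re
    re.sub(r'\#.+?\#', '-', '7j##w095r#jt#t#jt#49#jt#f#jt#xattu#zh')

Matches: at [2:10] → '##w095r#'; at [12:15] → '#t#'; at [17:21] → '#49#'; at [23:26] → '#f#'; at [28:35] → '#xattu#'.
Every occurrence is swapped for '-'.

'7j-jt-jt-jt-jt-zh'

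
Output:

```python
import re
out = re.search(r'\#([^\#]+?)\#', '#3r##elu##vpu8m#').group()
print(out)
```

#3r#

`search` walks the string left to right and returns the first match it finds.
The match spans [0:4] → '#3r#'.
Captured: group 1 = '3r'.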